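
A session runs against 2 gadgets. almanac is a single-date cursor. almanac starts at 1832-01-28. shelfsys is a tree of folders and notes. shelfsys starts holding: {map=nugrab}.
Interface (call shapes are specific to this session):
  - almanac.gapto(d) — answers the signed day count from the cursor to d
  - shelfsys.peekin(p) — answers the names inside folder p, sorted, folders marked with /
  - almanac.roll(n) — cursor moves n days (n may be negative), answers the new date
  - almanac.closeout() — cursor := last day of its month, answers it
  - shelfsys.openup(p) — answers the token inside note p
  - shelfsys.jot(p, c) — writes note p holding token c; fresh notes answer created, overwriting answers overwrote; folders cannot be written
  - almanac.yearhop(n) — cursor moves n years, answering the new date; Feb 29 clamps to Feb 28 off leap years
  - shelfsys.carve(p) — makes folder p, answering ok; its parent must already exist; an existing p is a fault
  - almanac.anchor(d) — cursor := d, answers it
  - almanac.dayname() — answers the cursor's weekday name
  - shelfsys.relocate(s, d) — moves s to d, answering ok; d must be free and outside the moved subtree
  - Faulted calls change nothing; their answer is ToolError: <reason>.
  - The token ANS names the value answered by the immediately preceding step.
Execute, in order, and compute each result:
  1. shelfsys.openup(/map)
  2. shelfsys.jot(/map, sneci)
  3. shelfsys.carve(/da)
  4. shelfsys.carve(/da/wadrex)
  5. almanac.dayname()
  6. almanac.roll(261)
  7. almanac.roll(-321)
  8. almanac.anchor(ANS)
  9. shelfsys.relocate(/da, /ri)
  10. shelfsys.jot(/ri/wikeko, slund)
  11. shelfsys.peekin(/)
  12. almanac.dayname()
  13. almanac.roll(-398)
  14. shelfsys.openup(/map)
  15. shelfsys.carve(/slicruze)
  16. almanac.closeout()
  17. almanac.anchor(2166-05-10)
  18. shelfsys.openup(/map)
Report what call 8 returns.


Answer: 1831-11-29

Derivation:
I invoke openup passing p: /map, and get nugrab.
Using jot passing p: /map, c: sneci: overwrote.
I call carve passing p: /da, — result: ok.
I call carve passing p: /da/wadrex, and get ok.
Using dayname, yielding Saturday.
I run roll passing n: 261: 1832-10-15.
Then roll passing n: -321, which returns 1831-11-29.
Next I call anchor passing d: ANS, yielding 1831-11-29.
Then relocate passing s: /da, d: /ri, and get ok.
Then jot passing p: /ri/wikeko, c: slund, giving created.
I use peekin passing p: /, giving [map, ri/].
Using dayname(), yielding Tuesday.
Now I run roll passing n: -398: 1830-10-27.
Using openup passing p: /map, which returns sneci.
I run carve passing p: /slicruze, and observe ok.
Invoking closeout, and get 1830-10-31.
I invoke anchor passing d: 2166-05-10, and get 2166-05-10.
Invoking openup passing p: /map, giving sneci.


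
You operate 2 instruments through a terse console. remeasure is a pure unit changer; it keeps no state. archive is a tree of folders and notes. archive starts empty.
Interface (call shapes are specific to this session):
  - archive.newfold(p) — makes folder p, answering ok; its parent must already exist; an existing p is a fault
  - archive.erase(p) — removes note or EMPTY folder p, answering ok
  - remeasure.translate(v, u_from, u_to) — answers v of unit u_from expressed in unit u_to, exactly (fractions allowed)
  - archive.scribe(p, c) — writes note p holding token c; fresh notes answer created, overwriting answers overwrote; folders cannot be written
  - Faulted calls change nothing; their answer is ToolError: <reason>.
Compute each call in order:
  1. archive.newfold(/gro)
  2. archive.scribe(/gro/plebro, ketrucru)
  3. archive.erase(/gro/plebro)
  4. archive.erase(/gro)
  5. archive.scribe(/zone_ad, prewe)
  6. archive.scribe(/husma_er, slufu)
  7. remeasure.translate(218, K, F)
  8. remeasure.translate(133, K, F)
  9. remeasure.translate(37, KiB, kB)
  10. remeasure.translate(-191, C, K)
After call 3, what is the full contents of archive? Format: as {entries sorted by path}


·→ archive.newfold(p→/gro)
·← ok
·→ archive.scribe(p→/gro/plebro, c→ketrucru)
·← created
·→ archive.erase(p→/gro/plebro)
·← ok
·→ archive.erase(p→/gro)
·← ok
·→ archive.scribe(p→/zone_ad, c→prewe)
·← created
·→ archive.scribe(p→/husma_er, c→slufu)
·← created
·→ remeasure.translate(v→218, u_from→K, u_to→F)
·← -6727/100
·→ remeasure.translate(v→133, u_from→K, u_to→F)
·← -22027/100
·→ remeasure.translate(v→37, u_from→KiB, u_to→kB)
·← 4736/125
·→ remeasure.translate(v→-191, u_from→C, u_to→K)
·← 1643/20

Answer: {gro/}


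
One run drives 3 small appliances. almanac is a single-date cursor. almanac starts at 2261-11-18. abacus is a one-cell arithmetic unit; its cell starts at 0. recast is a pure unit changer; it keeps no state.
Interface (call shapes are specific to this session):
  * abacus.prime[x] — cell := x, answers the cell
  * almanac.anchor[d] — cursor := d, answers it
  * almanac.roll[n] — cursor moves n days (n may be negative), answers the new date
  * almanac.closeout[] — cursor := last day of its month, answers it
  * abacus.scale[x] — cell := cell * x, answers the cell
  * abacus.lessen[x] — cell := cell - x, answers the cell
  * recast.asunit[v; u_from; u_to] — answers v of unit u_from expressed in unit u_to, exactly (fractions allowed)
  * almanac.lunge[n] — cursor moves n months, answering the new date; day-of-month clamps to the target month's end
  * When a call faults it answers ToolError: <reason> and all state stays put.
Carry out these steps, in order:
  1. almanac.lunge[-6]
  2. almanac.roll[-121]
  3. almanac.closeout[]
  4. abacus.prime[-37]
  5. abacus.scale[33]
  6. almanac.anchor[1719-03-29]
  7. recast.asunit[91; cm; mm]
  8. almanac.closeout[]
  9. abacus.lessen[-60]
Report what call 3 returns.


I use almanac.lunge passing -6, yielding 2261-05-18.
I try almanac.roll passing -121, yielding 2261-01-17.
I call almanac.closeout(), yielding 2261-01-31.
Then abacus.prime passing -37, and see -37.
Using abacus.scale passing 33, and see -1221.
Next I call almanac.anchor passing 1719-03-29, and observe 1719-03-29.
I use recast.asunit passing 91, cm, mm, and see 910.
Next I call almanac.closeout, yielding 1719-03-31.
Next I call abacus.lessen passing -60, and get -1161.

Answer: 2261-01-31


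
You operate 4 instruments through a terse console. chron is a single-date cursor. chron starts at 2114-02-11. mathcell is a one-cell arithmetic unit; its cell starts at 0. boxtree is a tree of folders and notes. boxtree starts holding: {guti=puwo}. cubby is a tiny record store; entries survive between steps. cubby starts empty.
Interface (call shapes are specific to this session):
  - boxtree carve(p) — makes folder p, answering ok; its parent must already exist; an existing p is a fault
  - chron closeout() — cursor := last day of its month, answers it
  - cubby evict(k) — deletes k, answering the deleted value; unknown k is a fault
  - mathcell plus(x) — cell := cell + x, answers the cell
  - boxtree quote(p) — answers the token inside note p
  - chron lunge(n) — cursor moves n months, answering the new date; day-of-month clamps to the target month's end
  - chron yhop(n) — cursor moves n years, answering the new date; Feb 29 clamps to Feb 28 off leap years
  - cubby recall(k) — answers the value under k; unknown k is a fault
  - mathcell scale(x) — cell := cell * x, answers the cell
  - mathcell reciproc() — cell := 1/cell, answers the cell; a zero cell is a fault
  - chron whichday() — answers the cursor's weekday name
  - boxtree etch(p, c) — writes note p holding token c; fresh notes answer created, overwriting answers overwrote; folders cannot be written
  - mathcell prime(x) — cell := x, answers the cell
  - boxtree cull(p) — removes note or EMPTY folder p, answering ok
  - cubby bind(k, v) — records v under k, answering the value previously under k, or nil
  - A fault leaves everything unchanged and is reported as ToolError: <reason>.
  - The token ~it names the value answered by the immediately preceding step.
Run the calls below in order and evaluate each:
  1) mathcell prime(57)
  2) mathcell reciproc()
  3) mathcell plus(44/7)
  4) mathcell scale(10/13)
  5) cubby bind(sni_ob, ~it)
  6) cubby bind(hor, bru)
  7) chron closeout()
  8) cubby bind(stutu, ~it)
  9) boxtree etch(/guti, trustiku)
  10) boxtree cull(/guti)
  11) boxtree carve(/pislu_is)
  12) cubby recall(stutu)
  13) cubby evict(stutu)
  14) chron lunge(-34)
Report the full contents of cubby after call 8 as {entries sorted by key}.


Answer: {hor=bru, sni_ob=25150/5187, stutu=2114-02-28}

Derivation:
% mathcell prime 57
  57
% mathcell reciproc
  1/57
% mathcell plus 44/7
  2515/399
% mathcell scale 10/13
  25150/5187
% cubby bind sni_ob ~it
  nil
% cubby bind hor bru
  nil
% chron closeout
  2114-02-28
% cubby bind stutu ~it
  nil
% boxtree etch /guti trustiku
  overwrote
% boxtree cull /guti
  ok
% boxtree carve /pislu_is
  ok
% cubby recall stutu
  2114-02-28
% cubby evict stutu
  2114-02-28
% chron lunge -34
  2111-04-28


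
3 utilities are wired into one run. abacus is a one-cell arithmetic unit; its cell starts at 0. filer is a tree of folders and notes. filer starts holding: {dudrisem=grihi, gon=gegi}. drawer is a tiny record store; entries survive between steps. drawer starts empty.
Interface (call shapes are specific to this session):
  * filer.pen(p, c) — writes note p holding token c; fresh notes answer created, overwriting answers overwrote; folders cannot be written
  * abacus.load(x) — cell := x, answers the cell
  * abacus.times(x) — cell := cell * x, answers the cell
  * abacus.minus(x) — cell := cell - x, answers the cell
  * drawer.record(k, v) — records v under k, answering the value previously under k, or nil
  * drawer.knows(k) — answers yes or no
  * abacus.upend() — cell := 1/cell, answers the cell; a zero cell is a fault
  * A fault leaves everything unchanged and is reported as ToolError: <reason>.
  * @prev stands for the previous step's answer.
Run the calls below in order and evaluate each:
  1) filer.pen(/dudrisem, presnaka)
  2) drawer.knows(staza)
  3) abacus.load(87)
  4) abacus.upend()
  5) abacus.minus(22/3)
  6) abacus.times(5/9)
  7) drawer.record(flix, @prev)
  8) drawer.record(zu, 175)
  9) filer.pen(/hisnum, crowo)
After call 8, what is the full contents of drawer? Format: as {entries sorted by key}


Then pen with p→/dudrisem, c→presnaka, — result: overwrote.
Using knows with k→staza, → no.
I invoke load with x→87, yielding 87.
Next I call upend(), and observe 1/87.
I use minus with x→22/3, giving -637/87.
Then times with x→5/9, and observe -3185/783.
Next I call record with k→flix, v→@prev, and observe nil.
I invoke record with k→zu, v→175, and see nil.
I use pen with p→/hisnum, c→crowo, and get created.

Answer: {flix=-3185/783, zu=175}


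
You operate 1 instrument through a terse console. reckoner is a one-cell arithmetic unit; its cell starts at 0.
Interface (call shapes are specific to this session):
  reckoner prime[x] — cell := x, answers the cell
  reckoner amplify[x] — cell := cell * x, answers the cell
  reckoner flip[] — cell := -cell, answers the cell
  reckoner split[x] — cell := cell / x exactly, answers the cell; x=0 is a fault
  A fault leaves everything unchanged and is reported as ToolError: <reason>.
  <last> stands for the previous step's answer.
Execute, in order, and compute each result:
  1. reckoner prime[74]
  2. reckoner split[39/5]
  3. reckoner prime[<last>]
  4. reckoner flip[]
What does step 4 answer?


Answer: -370/39

Derivation:
I invoke reckoner prime on x=74, giving 74.
Next I call reckoner split on x=39/5, yielding 370/39.
I run reckoner prime on x=<last>, yielding 370/39.
I try reckoner flip(), and see -370/39.


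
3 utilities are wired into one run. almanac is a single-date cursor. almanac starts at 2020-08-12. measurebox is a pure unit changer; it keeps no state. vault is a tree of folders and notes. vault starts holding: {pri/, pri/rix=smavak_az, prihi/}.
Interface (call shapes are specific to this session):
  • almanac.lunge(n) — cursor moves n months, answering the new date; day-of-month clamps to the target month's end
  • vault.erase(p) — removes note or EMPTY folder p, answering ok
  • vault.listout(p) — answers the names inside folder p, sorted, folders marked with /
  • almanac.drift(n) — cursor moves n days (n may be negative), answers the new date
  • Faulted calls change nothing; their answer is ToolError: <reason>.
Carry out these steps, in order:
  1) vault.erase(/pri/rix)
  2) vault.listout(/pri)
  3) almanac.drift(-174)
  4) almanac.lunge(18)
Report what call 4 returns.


CALL vault.erase[p: /pri/rix]
RET  ok
CALL vault.listout[p: /pri]
RET  []
CALL almanac.drift[n: -174]
RET  2020-02-20
CALL almanac.lunge[n: 18]
RET  2021-08-20

Answer: 2021-08-20


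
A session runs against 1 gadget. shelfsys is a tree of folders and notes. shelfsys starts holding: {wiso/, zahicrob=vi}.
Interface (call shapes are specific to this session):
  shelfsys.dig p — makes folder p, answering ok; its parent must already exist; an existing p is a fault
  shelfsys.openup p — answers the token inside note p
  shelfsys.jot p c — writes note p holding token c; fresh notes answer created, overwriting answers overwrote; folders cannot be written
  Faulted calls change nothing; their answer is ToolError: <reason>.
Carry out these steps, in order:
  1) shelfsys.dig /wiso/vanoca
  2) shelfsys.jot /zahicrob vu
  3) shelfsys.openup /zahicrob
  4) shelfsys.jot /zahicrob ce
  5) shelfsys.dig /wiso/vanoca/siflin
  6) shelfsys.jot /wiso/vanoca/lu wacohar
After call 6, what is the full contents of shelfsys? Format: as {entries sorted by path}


Answer: {wiso/, wiso/vanoca/, wiso/vanoca/lu=wacohar, wiso/vanoca/siflin/, zahicrob=ce}

Derivation:
-- shelfsys.dig(p='/wiso/vanoca') => ok
-- shelfsys.jot(p='/zahicrob', c='vu') => overwrote
-- shelfsys.openup(p='/zahicrob') => vu
-- shelfsys.jot(p='/zahicrob', c='ce') => overwrote
-- shelfsys.dig(p='/wiso/vanoca/siflin') => ok
-- shelfsys.jot(p='/wiso/vanoca/lu', c='wacohar') => created


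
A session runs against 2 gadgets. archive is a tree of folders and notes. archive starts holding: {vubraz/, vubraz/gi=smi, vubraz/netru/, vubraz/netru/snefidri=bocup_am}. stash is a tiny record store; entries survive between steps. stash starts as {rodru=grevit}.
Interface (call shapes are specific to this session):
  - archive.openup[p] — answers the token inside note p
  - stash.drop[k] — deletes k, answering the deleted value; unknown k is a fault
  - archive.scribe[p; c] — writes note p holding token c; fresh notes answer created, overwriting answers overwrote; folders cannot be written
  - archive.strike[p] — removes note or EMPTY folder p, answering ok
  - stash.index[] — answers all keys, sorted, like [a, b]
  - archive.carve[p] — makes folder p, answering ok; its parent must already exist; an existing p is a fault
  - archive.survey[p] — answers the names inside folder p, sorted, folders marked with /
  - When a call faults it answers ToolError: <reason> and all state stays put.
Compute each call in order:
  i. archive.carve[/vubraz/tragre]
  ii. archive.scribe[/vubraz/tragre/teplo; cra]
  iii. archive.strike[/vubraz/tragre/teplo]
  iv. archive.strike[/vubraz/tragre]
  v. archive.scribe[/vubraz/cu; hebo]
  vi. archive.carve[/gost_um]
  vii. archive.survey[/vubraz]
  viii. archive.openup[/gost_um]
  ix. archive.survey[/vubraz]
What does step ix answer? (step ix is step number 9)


% archive.carve(p→/vubraz/tragre) == ok
% archive.scribe(p→/vubraz/tragre/teplo, c→cra) == created
% archive.strike(p→/vubraz/tragre/teplo) == ok
% archive.strike(p→/vubraz/tragre) == ok
% archive.scribe(p→/vubraz/cu, c→hebo) == created
% archive.carve(p→/gost_um) == ok
% archive.survey(p→/vubraz) == [cu, gi, netru/]
% archive.openup(p→/gost_um) == ToolError: is a directory
% archive.survey(p→/vubraz) == [cu, gi, netru/]

Answer: [cu, gi, netru/]


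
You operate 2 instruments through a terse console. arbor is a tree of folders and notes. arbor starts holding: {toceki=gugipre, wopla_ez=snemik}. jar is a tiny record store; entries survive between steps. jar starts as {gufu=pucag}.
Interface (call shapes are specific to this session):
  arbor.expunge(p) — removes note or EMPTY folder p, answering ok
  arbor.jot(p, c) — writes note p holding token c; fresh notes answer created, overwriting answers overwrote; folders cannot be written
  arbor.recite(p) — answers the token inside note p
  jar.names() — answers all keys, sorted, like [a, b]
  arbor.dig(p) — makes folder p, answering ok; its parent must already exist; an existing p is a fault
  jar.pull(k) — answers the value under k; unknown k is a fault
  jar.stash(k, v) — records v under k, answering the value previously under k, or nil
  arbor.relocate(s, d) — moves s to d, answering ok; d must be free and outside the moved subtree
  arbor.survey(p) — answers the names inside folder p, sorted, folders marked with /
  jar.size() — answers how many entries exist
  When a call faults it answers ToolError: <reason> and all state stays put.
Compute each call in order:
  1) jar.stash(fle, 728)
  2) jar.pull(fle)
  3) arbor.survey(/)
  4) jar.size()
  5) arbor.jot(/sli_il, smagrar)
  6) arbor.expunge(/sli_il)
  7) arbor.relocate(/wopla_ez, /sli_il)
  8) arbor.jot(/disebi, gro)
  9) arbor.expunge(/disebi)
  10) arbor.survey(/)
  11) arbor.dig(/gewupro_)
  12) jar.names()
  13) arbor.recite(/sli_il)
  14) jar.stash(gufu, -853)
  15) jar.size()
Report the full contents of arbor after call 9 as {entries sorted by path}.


Answer: {sli_il=snemik, toceki=gugipre}

Derivation:
% 1. jar.stash(k: fle, v: 728) : nil
% 2. jar.pull(k: fle) : 728
% 3. arbor.survey(p: /) : [toceki, wopla_ez]
% 4. jar.size() : 2
% 5. arbor.jot(p: /sli_il, c: smagrar) : created
% 6. arbor.expunge(p: /sli_il) : ok
% 7. arbor.relocate(s: /wopla_ez, d: /sli_il) : ok
% 8. arbor.jot(p: /disebi, c: gro) : created
% 9. arbor.expunge(p: /disebi) : ok
% 10. arbor.survey(p: /) : [sli_il, toceki]
% 11. arbor.dig(p: /gewupro_) : ok
% 12. jar.names() : [fle, gufu]
% 13. arbor.recite(p: /sli_il) : snemik
% 14. jar.stash(k: gufu, v: -853) : pucag
% 15. jar.size() : 2


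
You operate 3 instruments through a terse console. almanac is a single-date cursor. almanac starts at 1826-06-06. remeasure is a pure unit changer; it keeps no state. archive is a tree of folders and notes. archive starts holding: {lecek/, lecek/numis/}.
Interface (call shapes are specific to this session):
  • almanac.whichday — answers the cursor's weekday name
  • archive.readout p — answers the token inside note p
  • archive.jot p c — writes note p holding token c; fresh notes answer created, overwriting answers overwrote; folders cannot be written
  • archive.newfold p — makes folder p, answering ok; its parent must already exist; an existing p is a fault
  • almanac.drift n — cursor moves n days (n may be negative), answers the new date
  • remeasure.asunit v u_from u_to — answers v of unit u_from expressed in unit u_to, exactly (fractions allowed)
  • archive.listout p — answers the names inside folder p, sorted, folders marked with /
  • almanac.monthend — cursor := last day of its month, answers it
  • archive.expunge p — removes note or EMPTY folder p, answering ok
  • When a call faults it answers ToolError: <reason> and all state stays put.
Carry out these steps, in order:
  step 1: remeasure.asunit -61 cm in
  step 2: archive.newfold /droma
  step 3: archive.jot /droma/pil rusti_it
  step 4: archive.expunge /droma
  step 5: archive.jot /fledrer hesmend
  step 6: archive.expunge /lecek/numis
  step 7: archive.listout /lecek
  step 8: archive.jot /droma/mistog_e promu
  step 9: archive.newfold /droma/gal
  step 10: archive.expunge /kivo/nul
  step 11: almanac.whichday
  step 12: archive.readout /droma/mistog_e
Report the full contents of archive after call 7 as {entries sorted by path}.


Now I run asunit with -61, cm, in, and observe -3050/127.
I use newfold with /droma, giving ok.
I use jot with /droma/pil, rusti_it, → created.
I invoke expunge with /droma, yielding ToolError: not empty.
I run jot with /fledrer, hesmend, and see created.
I use expunge with /lecek/numis, and get ok.
I invoke listout with /lecek, and get [].
Then jot with /droma/mistog_e, promu, — result: created.
I run newfold with /droma/gal, which returns ok.
Calling expunge with /kivo/nul, and get ToolError: not found.
I call whichday, — result: Tuesday.
I run readout with /droma/mistog_e, → promu.

Answer: {droma/, droma/pil=rusti_it, fledrer=hesmend, lecek/}


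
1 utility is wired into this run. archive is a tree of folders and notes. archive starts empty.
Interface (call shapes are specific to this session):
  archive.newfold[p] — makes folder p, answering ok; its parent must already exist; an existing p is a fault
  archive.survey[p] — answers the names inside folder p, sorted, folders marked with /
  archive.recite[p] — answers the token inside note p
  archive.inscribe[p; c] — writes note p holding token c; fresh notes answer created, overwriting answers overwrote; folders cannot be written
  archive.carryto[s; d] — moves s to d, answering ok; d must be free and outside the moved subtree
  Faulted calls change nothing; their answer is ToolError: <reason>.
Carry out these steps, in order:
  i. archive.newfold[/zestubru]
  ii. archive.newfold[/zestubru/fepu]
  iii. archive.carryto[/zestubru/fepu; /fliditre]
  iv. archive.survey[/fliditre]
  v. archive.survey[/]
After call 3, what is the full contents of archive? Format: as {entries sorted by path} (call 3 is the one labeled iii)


Answer: {fliditre/, zestubru/}

Derivation:
% archive.newfold(p=/zestubru) : ok
% archive.newfold(p=/zestubru/fepu) : ok
% archive.carryto(s=/zestubru/fepu, d=/fliditre) : ok
% archive.survey(p=/fliditre) : []
% archive.survey(p=/) : [fliditre/, zestubru/]


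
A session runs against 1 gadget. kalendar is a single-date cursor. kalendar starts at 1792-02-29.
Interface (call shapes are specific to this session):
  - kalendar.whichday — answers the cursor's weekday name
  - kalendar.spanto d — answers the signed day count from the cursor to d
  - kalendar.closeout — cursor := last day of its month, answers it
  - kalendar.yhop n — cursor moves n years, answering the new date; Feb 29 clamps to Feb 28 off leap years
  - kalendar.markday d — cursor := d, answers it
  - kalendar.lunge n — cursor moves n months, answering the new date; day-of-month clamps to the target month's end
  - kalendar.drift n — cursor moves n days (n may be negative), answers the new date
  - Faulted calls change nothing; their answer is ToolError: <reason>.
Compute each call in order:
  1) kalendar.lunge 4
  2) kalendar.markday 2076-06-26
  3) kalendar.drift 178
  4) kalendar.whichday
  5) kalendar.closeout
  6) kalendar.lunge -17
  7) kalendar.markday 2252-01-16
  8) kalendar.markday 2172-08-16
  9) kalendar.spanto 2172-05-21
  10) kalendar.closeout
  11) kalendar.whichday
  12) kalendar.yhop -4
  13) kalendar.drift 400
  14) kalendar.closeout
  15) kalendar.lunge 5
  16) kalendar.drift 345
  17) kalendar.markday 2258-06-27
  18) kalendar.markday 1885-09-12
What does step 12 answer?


Answer: 2168-08-31

Derivation:
CALL kalendar.lunge[n: 4]
RET  1792-06-29
CALL kalendar.markday[d: 2076-06-26]
RET  2076-06-26
CALL kalendar.drift[n: 178]
RET  2076-12-21
CALL kalendar.whichday[]
RET  Monday
CALL kalendar.closeout[]
RET  2076-12-31
CALL kalendar.lunge[n: -17]
RET  2075-07-31
CALL kalendar.markday[d: 2252-01-16]
RET  2252-01-16
CALL kalendar.markday[d: 2172-08-16]
RET  2172-08-16
CALL kalendar.spanto[d: 2172-05-21]
RET  -87
CALL kalendar.closeout[]
RET  2172-08-31
CALL kalendar.whichday[]
RET  Monday
CALL kalendar.yhop[n: -4]
RET  2168-08-31
CALL kalendar.drift[n: 400]
RET  2169-10-05
CALL kalendar.closeout[]
RET  2169-10-31
CALL kalendar.lunge[n: 5]
RET  2170-03-31
CALL kalendar.drift[n: 345]
RET  2171-03-11
CALL kalendar.markday[d: 2258-06-27]
RET  2258-06-27
CALL kalendar.markday[d: 1885-09-12]
RET  1885-09-12


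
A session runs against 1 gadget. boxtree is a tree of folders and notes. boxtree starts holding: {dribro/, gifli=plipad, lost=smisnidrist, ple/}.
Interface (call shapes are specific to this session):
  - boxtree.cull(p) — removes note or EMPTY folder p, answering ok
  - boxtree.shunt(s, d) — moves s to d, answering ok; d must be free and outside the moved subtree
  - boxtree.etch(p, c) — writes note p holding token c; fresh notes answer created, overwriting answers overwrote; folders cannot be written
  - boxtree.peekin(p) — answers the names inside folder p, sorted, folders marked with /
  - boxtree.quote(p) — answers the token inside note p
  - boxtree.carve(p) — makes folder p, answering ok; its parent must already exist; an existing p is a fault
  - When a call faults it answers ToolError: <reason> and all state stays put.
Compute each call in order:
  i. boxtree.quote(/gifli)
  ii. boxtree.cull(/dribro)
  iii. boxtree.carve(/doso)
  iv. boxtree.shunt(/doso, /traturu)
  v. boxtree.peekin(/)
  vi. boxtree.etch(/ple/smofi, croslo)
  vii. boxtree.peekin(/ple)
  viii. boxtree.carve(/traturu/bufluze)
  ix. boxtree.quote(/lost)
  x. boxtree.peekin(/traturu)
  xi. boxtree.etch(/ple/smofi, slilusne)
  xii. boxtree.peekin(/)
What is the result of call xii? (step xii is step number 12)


Answer: [gifli, lost, ple/, traturu/]

Derivation:
→ boxtree.quote(p: /gifli)
← plipad
→ boxtree.cull(p: /dribro)
← ok
→ boxtree.carve(p: /doso)
← ok
→ boxtree.shunt(s: /doso, d: /traturu)
← ok
→ boxtree.peekin(p: /)
← [gifli, lost, ple/, traturu/]
→ boxtree.etch(p: /ple/smofi, c: croslo)
← created
→ boxtree.peekin(p: /ple)
← [smofi]
→ boxtree.carve(p: /traturu/bufluze)
← ok
→ boxtree.quote(p: /lost)
← smisnidrist
→ boxtree.peekin(p: /traturu)
← [bufluze/]
→ boxtree.etch(p: /ple/smofi, c: slilusne)
← overwrote
→ boxtree.peekin(p: /)
← [gifli, lost, ple/, traturu/]


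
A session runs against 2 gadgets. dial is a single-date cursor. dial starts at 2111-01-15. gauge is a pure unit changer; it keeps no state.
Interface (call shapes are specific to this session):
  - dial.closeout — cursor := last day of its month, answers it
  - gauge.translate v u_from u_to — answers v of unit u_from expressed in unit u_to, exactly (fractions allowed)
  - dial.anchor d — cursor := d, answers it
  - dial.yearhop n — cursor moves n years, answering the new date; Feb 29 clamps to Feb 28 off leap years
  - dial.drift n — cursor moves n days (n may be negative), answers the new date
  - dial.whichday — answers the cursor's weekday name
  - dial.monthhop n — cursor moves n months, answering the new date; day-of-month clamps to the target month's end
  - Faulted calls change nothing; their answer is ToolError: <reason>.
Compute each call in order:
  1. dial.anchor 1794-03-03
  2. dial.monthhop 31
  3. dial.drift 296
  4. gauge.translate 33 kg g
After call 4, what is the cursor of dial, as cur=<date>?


Now I run dial.anchor(d: 1794-03-03), → 1794-03-03.
Now I run dial.monthhop(n: 31), → 1796-10-03.
I run dial.drift(n: 296), which returns 1797-07-26.
I invoke gauge.translate(v: 33, u_from: kg, u_to: g), → 33000.

Answer: cur=1797-07-26


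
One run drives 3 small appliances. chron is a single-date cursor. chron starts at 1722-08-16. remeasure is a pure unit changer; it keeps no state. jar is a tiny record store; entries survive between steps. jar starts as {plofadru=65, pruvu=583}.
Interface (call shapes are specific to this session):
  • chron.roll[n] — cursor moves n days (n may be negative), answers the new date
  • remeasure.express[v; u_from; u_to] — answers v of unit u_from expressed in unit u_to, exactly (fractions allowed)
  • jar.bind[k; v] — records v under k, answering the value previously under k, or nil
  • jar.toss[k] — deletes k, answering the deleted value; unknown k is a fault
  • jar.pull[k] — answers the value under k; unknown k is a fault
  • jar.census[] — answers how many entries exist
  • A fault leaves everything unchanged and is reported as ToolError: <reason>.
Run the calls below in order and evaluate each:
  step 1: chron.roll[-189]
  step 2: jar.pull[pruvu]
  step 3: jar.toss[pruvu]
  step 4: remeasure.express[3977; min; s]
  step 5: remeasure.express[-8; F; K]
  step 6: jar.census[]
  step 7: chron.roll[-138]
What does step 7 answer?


Answer: 1721-09-23

Derivation:
Now I run chron.roll passing n='-189', and get 1722-02-08.
Next I call jar.pull passing k='pruvu', — result: 583.
I call jar.toss passing k='pruvu', which returns 583.
Now I run remeasure.express passing v='3977', u_from='min', u_to='s', yielding 238620.
Invoking remeasure.express passing v='-8', u_from='F', u_to='K', giving 45167/180.
I use jar.census(), and observe 1.
Now I run chron.roll passing n='-138', — result: 1721-09-23.


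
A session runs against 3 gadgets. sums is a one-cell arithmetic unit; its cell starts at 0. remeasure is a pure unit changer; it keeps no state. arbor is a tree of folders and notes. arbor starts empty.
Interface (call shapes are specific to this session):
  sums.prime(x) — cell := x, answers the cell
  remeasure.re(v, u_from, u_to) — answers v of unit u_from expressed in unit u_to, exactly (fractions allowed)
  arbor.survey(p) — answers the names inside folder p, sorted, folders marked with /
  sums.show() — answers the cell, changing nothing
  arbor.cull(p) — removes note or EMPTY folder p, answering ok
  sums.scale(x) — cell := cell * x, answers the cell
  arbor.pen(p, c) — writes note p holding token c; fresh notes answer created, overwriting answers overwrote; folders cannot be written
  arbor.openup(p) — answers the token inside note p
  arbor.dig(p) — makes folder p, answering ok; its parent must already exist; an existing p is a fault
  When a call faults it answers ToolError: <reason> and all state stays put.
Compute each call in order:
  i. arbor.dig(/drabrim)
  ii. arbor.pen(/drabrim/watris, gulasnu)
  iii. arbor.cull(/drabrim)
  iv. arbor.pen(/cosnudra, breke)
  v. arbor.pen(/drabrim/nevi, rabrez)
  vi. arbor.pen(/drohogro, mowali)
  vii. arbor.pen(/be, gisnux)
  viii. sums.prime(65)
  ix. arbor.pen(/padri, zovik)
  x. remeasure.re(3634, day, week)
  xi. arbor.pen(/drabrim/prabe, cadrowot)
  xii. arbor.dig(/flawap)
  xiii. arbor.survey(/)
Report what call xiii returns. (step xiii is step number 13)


Answer: [be, cosnudra, drabrim/, drohogro, flawap/, padri]

Derivation:
I use arbor.dig(p→/drabrim), and observe ok.
I try arbor.pen(p→/drabrim/watris, c→gulasnu): created.
I call arbor.cull(p→/drabrim), yielding ToolError: not empty.
I try arbor.pen(p→/cosnudra, c→breke), giving created.
I invoke arbor.pen(p→/drabrim/nevi, c→rabrez), and see created.
Then arbor.pen(p→/drohogro, c→mowali), and get created.
Now I run arbor.pen(p→/be, c→gisnux), giving created.
I use sums.prime(x→65), yielding 65.
Calling arbor.pen(p→/padri, c→zovik), which returns created.
I invoke remeasure.re(v→3634, u_from→day, u_to→week), and observe 3634/7.
I try arbor.pen(p→/drabrim/prabe, c→cadrowot), — result: created.
Calling arbor.dig(p→/flawap): ok.
Calling arbor.survey(p→/): [be, cosnudra, drabrim/, drohogro, flawap/, padri].


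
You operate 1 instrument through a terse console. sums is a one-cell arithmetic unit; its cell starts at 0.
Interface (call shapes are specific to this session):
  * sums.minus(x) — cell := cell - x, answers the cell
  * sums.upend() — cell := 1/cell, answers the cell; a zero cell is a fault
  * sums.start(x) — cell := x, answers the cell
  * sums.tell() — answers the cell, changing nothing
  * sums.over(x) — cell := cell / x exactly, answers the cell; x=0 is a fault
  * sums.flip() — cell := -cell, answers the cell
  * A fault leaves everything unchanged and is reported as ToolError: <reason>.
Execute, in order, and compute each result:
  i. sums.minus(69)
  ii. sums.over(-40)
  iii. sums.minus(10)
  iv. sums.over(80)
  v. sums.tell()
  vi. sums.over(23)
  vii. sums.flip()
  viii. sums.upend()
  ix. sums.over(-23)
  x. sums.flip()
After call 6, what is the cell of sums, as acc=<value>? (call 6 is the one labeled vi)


Answer: acc=-331/73600

Derivation:
Now I run sums.minus(x='69'), — result: -69.
I call sums.over(x='-40'), and get 69/40.
Now I run sums.minus(x='10'), yielding -331/40.
I try sums.over(x='80'), yielding -331/3200.
I run sums.tell(), and get -331/3200.
Then sums.over(x='23'), → -331/73600.
Invoking sums.flip(), giving 331/73600.
I invoke sums.upend(), and get 73600/331.
I run sums.over(x='-23'), — result: -3200/331.
I use sums.flip, → 3200/331.


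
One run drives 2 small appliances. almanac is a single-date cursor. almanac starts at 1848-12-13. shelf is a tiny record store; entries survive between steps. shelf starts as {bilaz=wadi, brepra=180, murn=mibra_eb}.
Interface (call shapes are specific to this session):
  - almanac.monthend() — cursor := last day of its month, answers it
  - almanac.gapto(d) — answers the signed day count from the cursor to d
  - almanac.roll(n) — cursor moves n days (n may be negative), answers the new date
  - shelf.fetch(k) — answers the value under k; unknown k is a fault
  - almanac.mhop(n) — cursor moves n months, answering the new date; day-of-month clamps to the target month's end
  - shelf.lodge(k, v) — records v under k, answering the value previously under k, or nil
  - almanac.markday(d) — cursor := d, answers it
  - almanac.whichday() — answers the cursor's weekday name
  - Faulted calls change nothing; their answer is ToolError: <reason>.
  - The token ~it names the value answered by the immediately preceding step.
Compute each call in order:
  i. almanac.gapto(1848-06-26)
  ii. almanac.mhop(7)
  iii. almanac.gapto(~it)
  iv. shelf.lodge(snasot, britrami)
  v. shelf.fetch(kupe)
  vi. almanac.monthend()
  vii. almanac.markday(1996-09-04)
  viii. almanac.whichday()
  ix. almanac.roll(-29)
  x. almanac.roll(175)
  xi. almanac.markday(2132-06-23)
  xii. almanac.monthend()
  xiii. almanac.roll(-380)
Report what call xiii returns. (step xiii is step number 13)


# gapto(d→1848-06-26) : -170
# mhop(n→7) : 1849-07-13
# gapto(d→~it) : 0
# lodge(k→snasot, v→britrami) : nil
# fetch(k→kupe) : ToolError: no such key kupe
# monthend() : 1849-07-31
# markday(d→1996-09-04) : 1996-09-04
# whichday() : Wednesday
# roll(n→-29) : 1996-08-06
# roll(n→175) : 1997-01-28
# markday(d→2132-06-23) : 2132-06-23
# monthend() : 2132-06-30
# roll(n→-380) : 2131-06-16

Answer: 2131-06-16


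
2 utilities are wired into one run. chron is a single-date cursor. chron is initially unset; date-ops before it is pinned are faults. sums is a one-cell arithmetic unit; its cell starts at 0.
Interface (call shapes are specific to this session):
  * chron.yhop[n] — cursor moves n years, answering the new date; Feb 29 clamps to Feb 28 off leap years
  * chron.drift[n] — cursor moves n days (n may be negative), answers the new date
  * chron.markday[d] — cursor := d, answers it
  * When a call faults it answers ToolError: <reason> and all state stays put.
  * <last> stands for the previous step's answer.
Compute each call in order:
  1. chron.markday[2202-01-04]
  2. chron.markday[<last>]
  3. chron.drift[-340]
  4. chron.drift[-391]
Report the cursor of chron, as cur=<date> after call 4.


Step: chron.markday[d→2202-01-04]
Result: 2202-01-04
Step: chron.markday[d→<last>]
Result: 2202-01-04
Step: chron.drift[n→-340]
Result: 2201-01-29
Step: chron.drift[n→-391]
Result: 2200-01-03

Answer: cur=2200-01-03


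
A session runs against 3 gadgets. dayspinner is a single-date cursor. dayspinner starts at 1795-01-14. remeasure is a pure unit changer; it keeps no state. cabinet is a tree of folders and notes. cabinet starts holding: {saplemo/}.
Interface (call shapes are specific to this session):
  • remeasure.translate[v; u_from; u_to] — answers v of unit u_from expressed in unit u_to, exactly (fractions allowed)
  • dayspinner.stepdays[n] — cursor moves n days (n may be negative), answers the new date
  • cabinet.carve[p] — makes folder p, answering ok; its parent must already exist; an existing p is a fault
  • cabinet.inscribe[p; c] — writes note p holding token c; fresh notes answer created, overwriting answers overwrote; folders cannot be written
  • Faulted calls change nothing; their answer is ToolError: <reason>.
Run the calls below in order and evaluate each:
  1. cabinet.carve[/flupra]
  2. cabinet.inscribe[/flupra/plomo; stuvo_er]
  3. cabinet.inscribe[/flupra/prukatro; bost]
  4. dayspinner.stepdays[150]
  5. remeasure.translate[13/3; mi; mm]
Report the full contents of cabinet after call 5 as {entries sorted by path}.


Answer: {flupra/, flupra/plomo=stuvo_er, flupra/prukatro=bost, saplemo/}

Derivation:
>>> cabinet.carve p→/flupra
= ok
>>> cabinet.inscribe p→/flupra/plomo c→stuvo_er
= created
>>> cabinet.inscribe p→/flupra/prukatro c→bost
= created
>>> dayspinner.stepdays n→150
= 1795-06-13
>>> remeasure.translate v→13/3 u_from→mi u_to→mm
= 6973824


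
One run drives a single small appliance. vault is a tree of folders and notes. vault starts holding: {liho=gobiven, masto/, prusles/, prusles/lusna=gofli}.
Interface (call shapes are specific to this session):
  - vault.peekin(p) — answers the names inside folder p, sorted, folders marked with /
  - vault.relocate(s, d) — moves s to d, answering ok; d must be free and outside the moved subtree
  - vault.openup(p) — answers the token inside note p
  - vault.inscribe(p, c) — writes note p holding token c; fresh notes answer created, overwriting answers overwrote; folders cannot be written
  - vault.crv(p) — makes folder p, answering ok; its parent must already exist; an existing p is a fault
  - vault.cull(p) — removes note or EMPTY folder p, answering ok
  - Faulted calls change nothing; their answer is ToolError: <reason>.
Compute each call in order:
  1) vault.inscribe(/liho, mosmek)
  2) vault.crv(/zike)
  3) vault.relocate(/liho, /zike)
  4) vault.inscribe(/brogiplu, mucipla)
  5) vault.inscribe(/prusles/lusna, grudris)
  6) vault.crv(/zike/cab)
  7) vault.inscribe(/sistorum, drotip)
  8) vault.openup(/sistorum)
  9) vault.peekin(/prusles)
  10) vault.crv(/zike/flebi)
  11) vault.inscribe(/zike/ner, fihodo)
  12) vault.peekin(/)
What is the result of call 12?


>> inscribe(p='/liho', c='mosmek')
<< overwrote
>> crv(p='/zike')
<< ok
>> relocate(s='/liho', d='/zike')
<< ToolError: exists
>> inscribe(p='/brogiplu', c='mucipla')
<< created
>> inscribe(p='/prusles/lusna', c='grudris')
<< overwrote
>> crv(p='/zike/cab')
<< ok
>> inscribe(p='/sistorum', c='drotip')
<< created
>> openup(p='/sistorum')
<< drotip
>> peekin(p='/prusles')
<< [lusna]
>> crv(p='/zike/flebi')
<< ok
>> inscribe(p='/zike/ner', c='fihodo')
<< created
>> peekin(p='/')
<< [brogiplu, liho, masto/, prusles/, sistorum, zike/]

Answer: [brogiplu, liho, masto/, prusles/, sistorum, zike/]


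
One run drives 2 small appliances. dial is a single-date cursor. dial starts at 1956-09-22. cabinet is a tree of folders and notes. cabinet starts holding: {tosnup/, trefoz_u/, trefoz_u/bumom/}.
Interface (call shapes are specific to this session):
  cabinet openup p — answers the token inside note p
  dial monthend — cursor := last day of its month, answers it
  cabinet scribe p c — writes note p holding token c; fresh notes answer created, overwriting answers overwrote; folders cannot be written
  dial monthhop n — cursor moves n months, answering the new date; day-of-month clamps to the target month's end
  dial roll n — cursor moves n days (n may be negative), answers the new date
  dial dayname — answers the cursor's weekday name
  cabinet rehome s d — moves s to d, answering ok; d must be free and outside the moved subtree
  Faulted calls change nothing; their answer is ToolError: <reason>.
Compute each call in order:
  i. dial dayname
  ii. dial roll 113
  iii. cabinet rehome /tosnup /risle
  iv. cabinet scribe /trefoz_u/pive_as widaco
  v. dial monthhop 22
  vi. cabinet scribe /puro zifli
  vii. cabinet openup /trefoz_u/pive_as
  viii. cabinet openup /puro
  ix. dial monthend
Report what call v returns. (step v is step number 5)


Answer: 1958-11-13

Derivation:
# 1. dial dayname() -> Saturday
# 2. dial roll(n: 113) -> 1957-01-13
# 3. cabinet rehome(s: /tosnup, d: /risle) -> ok
# 4. cabinet scribe(p: /trefoz_u/pive_as, c: widaco) -> created
# 5. dial monthhop(n: 22) -> 1958-11-13
# 6. cabinet scribe(p: /puro, c: zifli) -> created
# 7. cabinet openup(p: /trefoz_u/pive_as) -> widaco
# 8. cabinet openup(p: /puro) -> zifli
# 9. dial monthend() -> 1958-11-30
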